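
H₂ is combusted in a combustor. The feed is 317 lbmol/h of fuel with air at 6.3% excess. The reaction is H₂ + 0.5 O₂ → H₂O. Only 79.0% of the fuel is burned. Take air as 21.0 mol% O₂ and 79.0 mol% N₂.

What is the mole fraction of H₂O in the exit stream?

0.252

Stoichiometric O₂ = 0.5 × 317 = 158.5 lbmol/h; O₂ fed = 158.5 × 1.063 = 168.5 lbmol/h.
N₂ fed = 168.5 × 79/21 = 633.8 lbmol/h.
Fuel reacted = 0.79 × 317 → ξ = 250.4 lbmol/h.
Outlet (n = n₀ + ν ξ):
  H₂: 317 − 1(250.4) = 66.57
  O₂: 168.5 − 0.5(250.4) = 43.27
  N₂: 633.8 (inert)
  H₂O: 0 + 1(250.4) = 250.4
Total out = 994.1 lbmol/h; y_H₂O = 250.4 / 994.1 = 0.2519.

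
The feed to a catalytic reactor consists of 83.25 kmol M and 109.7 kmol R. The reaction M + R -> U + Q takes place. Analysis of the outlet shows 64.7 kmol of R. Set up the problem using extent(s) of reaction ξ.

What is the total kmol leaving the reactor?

For R: n = n₀ − 1ξ → 64.7 = 109.7 − 1ξ, giving ξ = 45 kmol.
Outlet amounts (n = n₀ + ν ξ):
  M: 83.25 − 1(45) = 38.25
  R: 109.7 − 1(45) = 64.7
  U: 0 + 1(45) = 45
  Q: 0 + 1(45) = 45
Total out = 38.25 + 64.7 + 45 + 45 = 192.9 kmol.

193 kmol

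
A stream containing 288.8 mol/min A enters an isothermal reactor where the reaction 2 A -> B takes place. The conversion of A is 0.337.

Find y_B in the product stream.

0.203

A reacted = 0.337 × 288.8 = 97.33 mol/min; ν_A = −2, so ξ = 97.33/2 = 48.66 mol/min.
Outlet amounts (n = n₀ + ν ξ):
  A: 288.8 − 2(48.66) = 191.5
  B: 0 + 1(48.66) = 48.66
Total out = 240.1 mol/min; y_B = 48.66 / 240.1 = 0.2026.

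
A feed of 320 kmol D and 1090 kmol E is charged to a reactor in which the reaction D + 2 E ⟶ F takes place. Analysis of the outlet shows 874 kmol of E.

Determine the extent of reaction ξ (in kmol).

For E: n = n₀ − 2ξ → 874 = 1090 − 2ξ, giving ξ = 108 kmol.
Outlet amounts (n = n₀ + ν ξ):
  D: 320 − 1(108) = 212
  E: 1090 − 2(108) = 874
  F: 0 + 1(108) = 108

ξ = 108 kmol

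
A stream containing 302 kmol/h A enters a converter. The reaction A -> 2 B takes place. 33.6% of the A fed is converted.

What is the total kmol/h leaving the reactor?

403 kmol/h

A reacted = 0.336 × 302 = 101.5 kmol/h; ν_A = −1, so ξ = 101.5/1 = 101.5 kmol/h.
Outlet amounts (n = n₀ + ν ξ):
  A: 302 − 1(101.5) = 200.5
  B: 0 + 2(101.5) = 202.9
Total out = 200.5 + 202.9 = 403.5 kmol/h.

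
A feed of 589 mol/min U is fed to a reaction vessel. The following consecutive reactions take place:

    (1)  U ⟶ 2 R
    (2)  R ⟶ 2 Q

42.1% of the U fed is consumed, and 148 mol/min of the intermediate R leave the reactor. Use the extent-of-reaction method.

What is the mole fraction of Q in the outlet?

Conversion of U: U consumed = 1ξ₁ = 0.421 × 589 → ξ₁ = 248 mol/min.
R balance: n_R = 0 + 2ξ₁ − 1ξ₂ = 148 → ξ₂ = (2·248 − 148)/1 = 347.9 mol/min.
Outlet amounts (n = n₀ + Σ ν·ξ):
  U: 589 − 1(248) = 341
  R: 0 + 2(248) − 1(347.9) = 148
  Q: 0 + 2(347.9) = 695.9
Total out = 1185 mol/min; y_Q = 695.9 / 1185 = 0.5873.

0.587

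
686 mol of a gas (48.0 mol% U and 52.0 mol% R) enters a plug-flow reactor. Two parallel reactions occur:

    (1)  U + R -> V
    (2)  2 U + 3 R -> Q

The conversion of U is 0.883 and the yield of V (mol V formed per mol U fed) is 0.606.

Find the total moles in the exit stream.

304 mol

Yield of V: 1ξ₁ / 329.3 = 0.606 → ξ₁ = 199.5 mol.
Conversion of U: 1ξ₁ + 2ξ₂ = 0.883 × 329.3 = 290.8 → ξ₂ = 45.61 mol.
Outlet amounts (n = n₀ + Σ ν·ξ):
  U: 329.3 − 1(199.5) − 2(45.61) = 38.53
  R: 356.7 − 1(199.5) − 3(45.61) = 20.36
  V: 0 + 1(199.5) = 199.5
  Q: 0 + 1(45.61) = 45.61
Total out = 38.53 + 20.36 + 199.5 + 45.61 = 304 mol.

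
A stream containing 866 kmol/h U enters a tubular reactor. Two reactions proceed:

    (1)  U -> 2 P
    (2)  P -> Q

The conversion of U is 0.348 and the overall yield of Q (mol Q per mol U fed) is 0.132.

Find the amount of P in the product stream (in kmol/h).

488 kmol/h

Conversion of U: U consumed = 1ξ₁ = 0.348 × 866 → ξ₁ = 301.4 kmol/h.
Yield of Q: 1ξ₂ / 866 = 0.132 → ξ₂ = 114.3 kmol/h.
Outlet amounts (n = n₀ + Σ ν·ξ):
  U: 866 − 1(301.4) = 564.6
  P: 0 + 2(301.4) − 1(114.3) = 488.4
  Q: 0 + 1(114.3) = 114.3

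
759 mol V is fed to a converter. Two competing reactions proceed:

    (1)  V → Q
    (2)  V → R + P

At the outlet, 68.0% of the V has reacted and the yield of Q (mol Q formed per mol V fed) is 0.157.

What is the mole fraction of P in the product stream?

Yield of Q: 1ξ₁ / 759 = 0.157 → ξ₁ = 119.2 mol.
Conversion of V: 1ξ₁ + 1ξ₂ = 0.68 × 759 = 516.1 → ξ₂ = 397 mol.
Outlet amounts (n = n₀ + Σ ν·ξ):
  V: 759 − 1(119.2) − 1(397) = 242.9
  Q: 0 + 1(119.2) = 119.2
  R: 0 + 1(397) = 397
  P: 0 + 1(397) = 397
Total out = 1156 mol; y_P = 397 / 1156 = 0.3434.

0.343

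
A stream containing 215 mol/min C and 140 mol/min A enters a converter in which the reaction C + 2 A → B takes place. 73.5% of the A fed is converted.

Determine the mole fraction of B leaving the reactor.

A reacted = 0.735 × 140 = 102.9 mol/min; ν_A = −2, so ξ = 102.9/2 = 51.45 mol/min.
Outlet amounts (n = n₀ + ν ξ):
  C: 215 − 1(51.45) = 163.6
  A: 140 − 2(51.45) = 37.1
  B: 0 + 1(51.45) = 51.45
Total out = 252.1 mol/min; y_B = 51.45 / 252.1 = 0.2041.

0.204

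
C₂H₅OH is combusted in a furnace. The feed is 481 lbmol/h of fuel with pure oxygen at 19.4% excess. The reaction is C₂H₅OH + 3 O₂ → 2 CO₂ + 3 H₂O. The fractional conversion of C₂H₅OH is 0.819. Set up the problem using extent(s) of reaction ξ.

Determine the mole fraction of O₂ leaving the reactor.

Stoichiometric O₂ = 3 × 481 = 1443 lbmol/h; O₂ fed = 1443 × 1.194 = 1723 lbmol/h.
Fuel reacted = 0.819 × 481 → ξ = 393.9 lbmol/h.
Outlet (n = n₀ + ν ξ):
  C₂H₅OH: 481 − 1(393.9) = 87.06
  O₂: 1723 − 3(393.9) = 541.1
  CO₂: 0 + 2(393.9) = 787.9
  H₂O: 0 + 3(393.9) = 1182
Total out = 2598 lbmol/h; y_O₂ = 541.1 / 2598 = 0.2083.

0.208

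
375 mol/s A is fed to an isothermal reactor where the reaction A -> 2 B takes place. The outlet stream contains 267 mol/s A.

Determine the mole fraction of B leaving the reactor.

0.447

For A: n = n₀ − 1ξ → 267 = 375 − 1ξ, giving ξ = 108 mol/s.
Outlet amounts (n = n₀ + ν ξ):
  A: 375 − 1(108) = 267
  B: 0 + 2(108) = 216
Total out = 483 mol/s; y_B = 216 / 483 = 0.4472.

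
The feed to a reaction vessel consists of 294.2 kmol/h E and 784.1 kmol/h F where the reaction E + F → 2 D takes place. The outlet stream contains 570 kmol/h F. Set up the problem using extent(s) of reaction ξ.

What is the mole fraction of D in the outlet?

For F: n = n₀ − 1ξ → 570 = 784.1 − 1ξ, giving ξ = 214.1 kmol/h.
Outlet amounts (n = n₀ + ν ξ):
  E: 294.2 − 1(214.1) = 80.1
  F: 784.1 − 1(214.1) = 570
  D: 0 + 2(214.1) = 428.2
Total out = 1078 kmol/h; y_D = 428.2 / 1078 = 0.3971.

0.397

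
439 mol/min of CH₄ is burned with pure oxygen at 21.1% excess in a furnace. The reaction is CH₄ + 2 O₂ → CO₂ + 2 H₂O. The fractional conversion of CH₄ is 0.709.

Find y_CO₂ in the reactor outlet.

0.207

Stoichiometric O₂ = 2 × 439 = 878 mol/min; O₂ fed = 878 × 1.211 = 1063 mol/min.
Fuel reacted = 0.709 × 439 → ξ = 311.3 mol/min.
Outlet (n = n₀ + ν ξ):
  CH₄: 439 − 1(311.3) = 127.7
  O₂: 1063 − 2(311.3) = 440.8
  CO₂: 0 + 1(311.3) = 311.3
  H₂O: 0 + 2(311.3) = 622.5
Total out = 1502 mol/min; y_CO₂ = 311.3 / 1502 = 0.2072.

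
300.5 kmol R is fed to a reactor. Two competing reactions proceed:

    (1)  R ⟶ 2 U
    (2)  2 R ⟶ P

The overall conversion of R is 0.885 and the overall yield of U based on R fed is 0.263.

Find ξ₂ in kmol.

Yield of U: 2ξ₁ / 300.5 = 0.263 → ξ₁ = 39.52 kmol.
Conversion of R: 1ξ₁ + 2ξ₂ = 0.885 × 300.5 = 265.9 → ξ₂ = 113.2 kmol.
Outlet amounts (n = n₀ + Σ ν·ξ):
  R: 300.5 − 1(39.52) − 2(113.2) = 34.56
  U: 0 + 2(39.52) = 79.03
  P: 0 + 1(113.2) = 113.2

ξ₂ = 113 kmol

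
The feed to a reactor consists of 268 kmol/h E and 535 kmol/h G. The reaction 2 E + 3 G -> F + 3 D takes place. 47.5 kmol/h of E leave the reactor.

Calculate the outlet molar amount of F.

For E: n = n₀ − 2ξ → 47.5 = 268 − 2ξ, giving ξ = 110.2 kmol/h.
Outlet amounts (n = n₀ + ν ξ):
  E: 268 − 2(110.2) = 47.5
  G: 535 − 3(110.2) = 204.2
  F: 0 + 1(110.2) = 110.2
  D: 0 + 3(110.2) = 330.8

110 kmol/h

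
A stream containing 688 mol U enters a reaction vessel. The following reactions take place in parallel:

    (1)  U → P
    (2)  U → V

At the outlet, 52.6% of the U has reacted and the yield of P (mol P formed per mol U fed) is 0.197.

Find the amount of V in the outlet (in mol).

226 mol

Yield of P: 1ξ₁ / 688 = 0.197 → ξ₁ = 135.5 mol.
Conversion of U: 1ξ₁ + 1ξ₂ = 0.526 × 688 = 361.9 → ξ₂ = 226.4 mol.
Outlet amounts (n = n₀ + Σ ν·ξ):
  U: 688 − 1(135.5) − 1(226.4) = 326.1
  P: 0 + 1(135.5) = 135.5
  V: 0 + 1(226.4) = 226.4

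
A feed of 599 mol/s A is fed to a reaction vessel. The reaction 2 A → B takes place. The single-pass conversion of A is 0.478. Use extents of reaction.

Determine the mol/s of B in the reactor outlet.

A reacted = 0.478 × 599 = 286.3 mol/s; ν_A = −2, so ξ = 286.3/2 = 143.2 mol/s.
Outlet amounts (n = n₀ + ν ξ):
  A: 599 − 2(143.2) = 312.7
  B: 0 + 1(143.2) = 143.2

143 mol/s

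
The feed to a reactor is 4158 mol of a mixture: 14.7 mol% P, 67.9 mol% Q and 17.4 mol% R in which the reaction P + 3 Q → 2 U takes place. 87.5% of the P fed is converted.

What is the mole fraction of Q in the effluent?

0.395

P reacted = 0.875 × 611.2 = 534.8 mol; ν_P = −1, so ξ = 534.8/1 = 534.8 mol.
Outlet amounts (n = n₀ + ν ξ):
  P: 611.2 − 1(534.8) = 76.4
  Q: 2823 − 3(534.8) = 1219
  U: 0 + 2(534.8) = 1070
  R: 723.5 (inert)
Total out = 3088 mol; y_Q = 1219 / 3088 = 0.3946.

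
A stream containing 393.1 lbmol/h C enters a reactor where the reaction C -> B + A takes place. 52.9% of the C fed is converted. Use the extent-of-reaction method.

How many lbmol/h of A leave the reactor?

C reacted = 0.529 × 393.1 = 207.9 lbmol/h; ν_C = −1, so ξ = 207.9/1 = 207.9 lbmol/h.
Outlet amounts (n = n₀ + ν ξ):
  C: 393.1 − 1(207.9) = 185.2
  B: 0 + 1(207.9) = 207.9
  A: 0 + 1(207.9) = 207.9

208 lbmol/h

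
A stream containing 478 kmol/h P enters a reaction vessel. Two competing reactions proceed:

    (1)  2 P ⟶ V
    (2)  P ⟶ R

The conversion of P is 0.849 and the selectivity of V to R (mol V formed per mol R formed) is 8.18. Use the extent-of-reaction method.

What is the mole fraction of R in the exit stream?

Conversion of P: P consumed = 0.849 × 478 = 405.8 kmol/h = 2ξ₁ + 1ξ₂.
Selectivity: 1ξ₁ / (1ξ₂) = 8.18 → ξ₁ = 8.18 ξ₂.
Substitute: (2·8.18 + 1) ξ₂ = 405.8 → ξ₂ = 23.38 kmol/h, ξ₁ = 191.2 kmol/h.
Outlet amounts (n = n₀ + Σ ν·ξ):
  P: 478 − 2(191.2) − 1(23.38) = 72.18
  V: 0 + 1(191.2) = 191.2
  R: 0 + 1(23.38) = 23.38
Total out = 286.8 kmol/h; y_R = 23.38 / 286.8 = 0.08152.

0.0815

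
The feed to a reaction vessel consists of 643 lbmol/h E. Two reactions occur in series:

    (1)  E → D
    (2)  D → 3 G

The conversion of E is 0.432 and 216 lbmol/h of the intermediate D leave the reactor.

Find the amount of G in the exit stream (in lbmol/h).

Conversion of E: E consumed = 1ξ₁ = 0.432 × 643 → ξ₁ = 277.8 lbmol/h.
D balance: n_D = 0 + 1ξ₁ − 1ξ₂ = 216 → ξ₂ = (1·277.8 − 216)/1 = 61.78 lbmol/h.
Outlet amounts (n = n₀ + Σ ν·ξ):
  E: 643 − 1(277.8) = 365.2
  D: 0 + 1(277.8) − 1(61.78) = 216
  G: 0 + 3(61.78) = 185.3

185 lbmol/h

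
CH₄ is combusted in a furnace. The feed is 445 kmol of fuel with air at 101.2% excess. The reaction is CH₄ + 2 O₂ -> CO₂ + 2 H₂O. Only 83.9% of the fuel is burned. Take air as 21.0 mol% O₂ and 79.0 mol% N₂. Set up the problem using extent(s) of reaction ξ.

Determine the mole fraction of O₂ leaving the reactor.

Stoichiometric O₂ = 2 × 445 = 890 kmol; O₂ fed = 890 × 2.012 = 1791 kmol.
N₂ fed = 1791 × 79/21 = 6736 kmol.
Fuel reacted = 0.839 × 445 → ξ = 373.4 kmol.
Outlet (n = n₀ + ν ξ):
  CH₄: 445 − 1(373.4) = 71.65
  O₂: 1791 − 2(373.4) = 1044
  N₂: 6736 (inert)
  CO₂: 0 + 1(373.4) = 373.4
  H₂O: 0 + 2(373.4) = 746.7
Total out = 8972 kmol; y_O₂ = 1044 / 8972 = 0.1164.

0.116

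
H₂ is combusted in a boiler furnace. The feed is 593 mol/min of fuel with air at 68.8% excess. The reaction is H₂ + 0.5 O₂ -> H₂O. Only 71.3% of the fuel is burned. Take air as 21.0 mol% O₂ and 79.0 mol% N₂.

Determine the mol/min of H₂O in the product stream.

Stoichiometric O₂ = 0.5 × 593 = 296.5 mol/min; O₂ fed = 296.5 × 1.688 = 500.5 mol/min.
N₂ fed = 500.5 × 79/21 = 1883 mol/min.
Fuel reacted = 0.713 × 593 → ξ = 422.8 mol/min.
Outlet (n = n₀ + ν ξ):
  H₂: 593 − 1(422.8) = 170.2
  O₂: 500.5 − 0.5(422.8) = 289.1
  N₂: 1883 (inert)
  H₂O: 0 + 1(422.8) = 422.8

423 mol/min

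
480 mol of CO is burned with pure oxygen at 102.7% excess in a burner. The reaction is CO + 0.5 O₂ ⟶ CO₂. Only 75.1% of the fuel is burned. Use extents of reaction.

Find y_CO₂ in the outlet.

0.458

Stoichiometric O₂ = 0.5 × 480 = 240 mol; O₂ fed = 240 × 2.027 = 486.5 mol.
Fuel reacted = 0.751 × 480 → ξ = 360.5 mol.
Outlet (n = n₀ + ν ξ):
  CO: 480 − 1(360.5) = 119.5
  O₂: 486.5 − 0.5(360.5) = 306.2
  CO₂: 0 + 1(360.5) = 360.5
Total out = 786.2 mol; y_CO₂ = 360.5 / 786.2 = 0.4585.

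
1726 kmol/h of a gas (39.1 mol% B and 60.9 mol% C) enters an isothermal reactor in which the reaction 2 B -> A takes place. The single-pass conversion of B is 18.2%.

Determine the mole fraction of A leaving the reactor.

B reacted = 0.182 × 674.9 = 122.8 kmol/h; ν_B = −2, so ξ = 122.8/2 = 61.41 kmol/h.
Outlet amounts (n = n₀ + ν ξ):
  B: 674.9 − 2(61.41) = 552
  A: 0 + 1(61.41) = 61.41
  C: 1051 (inert)
Total out = 1665 kmol/h; y_A = 61.41 / 1665 = 0.03689.

0.0369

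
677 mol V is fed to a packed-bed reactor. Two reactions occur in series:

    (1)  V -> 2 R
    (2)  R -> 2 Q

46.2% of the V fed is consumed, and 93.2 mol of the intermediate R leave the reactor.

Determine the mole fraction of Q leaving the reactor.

0.699

Conversion of V: V consumed = 1ξ₁ = 0.462 × 677 → ξ₁ = 312.8 mol.
R balance: n_R = 0 + 2ξ₁ − 1ξ₂ = 93.2 → ξ₂ = (2·312.8 − 93.2)/1 = 532.3 mol.
Outlet amounts (n = n₀ + Σ ν·ξ):
  V: 677 − 1(312.8) = 364.2
  R: 0 + 2(312.8) − 1(532.3) = 93.2
  Q: 0 + 2(532.3) = 1065
Total out = 1522 mol; y_Q = 1065 / 1522 = 0.6995.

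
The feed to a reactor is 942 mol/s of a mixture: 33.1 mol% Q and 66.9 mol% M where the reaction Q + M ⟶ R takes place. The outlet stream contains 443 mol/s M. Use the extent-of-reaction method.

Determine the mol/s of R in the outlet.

For M: n = n₀ − 1ξ → 443 = 630.2 − 1ξ, giving ξ = 187.2 mol/s.
Outlet amounts (n = n₀ + ν ξ):
  Q: 311.8 − 1(187.2) = 124.6
  M: 630.2 − 1(187.2) = 443
  R: 0 + 1(187.2) = 187.2

187 mol/s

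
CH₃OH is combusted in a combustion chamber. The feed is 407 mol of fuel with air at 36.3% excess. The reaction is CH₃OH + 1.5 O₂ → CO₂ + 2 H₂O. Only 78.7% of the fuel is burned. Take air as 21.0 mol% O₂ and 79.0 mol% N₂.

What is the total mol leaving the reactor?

4530 mol

Stoichiometric O₂ = 1.5 × 407 = 610.5 mol; O₂ fed = 610.5 × 1.363 = 832.1 mol.
N₂ fed = 832.1 × 79/21 = 3130 mol.
Fuel reacted = 0.787 × 407 → ξ = 320.3 mol.
Outlet (n = n₀ + ν ξ):
  CH₃OH: 407 − 1(320.3) = 86.69
  O₂: 832.1 − 1.5(320.3) = 351.6
  N₂: 3130 (inert)
  CO₂: 0 + 1(320.3) = 320.3
  H₂O: 0 + 2(320.3) = 640.6
Total out = 86.69 + 351.6 + 3130 + 320.3 + 640.6 = 4530 mol.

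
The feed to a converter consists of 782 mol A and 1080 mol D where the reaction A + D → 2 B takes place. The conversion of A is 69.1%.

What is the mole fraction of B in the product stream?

0.58

A reacted = 0.691 × 782 = 540.4 mol; ν_A = −1, so ξ = 540.4/1 = 540.4 mol.
Outlet amounts (n = n₀ + ν ξ):
  A: 782 − 1(540.4) = 241.6
  D: 1080 − 1(540.4) = 539.6
  B: 0 + 2(540.4) = 1081
Total out = 1862 mol; y_B = 1081 / 1862 = 0.5804.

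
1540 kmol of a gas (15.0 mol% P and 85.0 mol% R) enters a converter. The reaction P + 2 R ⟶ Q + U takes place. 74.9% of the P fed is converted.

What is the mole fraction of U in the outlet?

0.127

P reacted = 0.749 × 231 = 173 kmol; ν_P = −1, so ξ = 173/1 = 173 kmol.
Outlet amounts (n = n₀ + ν ξ):
  P: 231 − 1(173) = 57.98
  R: 1309 − 2(173) = 963
  Q: 0 + 1(173) = 173
  U: 0 + 1(173) = 173
Total out = 1367 kmol; y_U = 173 / 1367 = 0.1266.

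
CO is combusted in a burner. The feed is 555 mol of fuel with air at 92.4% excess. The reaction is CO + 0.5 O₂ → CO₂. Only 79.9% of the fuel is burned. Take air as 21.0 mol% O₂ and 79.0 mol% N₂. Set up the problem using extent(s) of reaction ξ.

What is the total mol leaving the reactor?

2880 mol

Stoichiometric O₂ = 0.5 × 555 = 277.5 mol; O₂ fed = 277.5 × 1.924 = 533.9 mol.
N₂ fed = 533.9 × 79/21 = 2009 mol.
Fuel reacted = 0.799 × 555 → ξ = 443.4 mol.
Outlet (n = n₀ + ν ξ):
  CO: 555 − 1(443.4) = 111.6
  O₂: 533.9 − 0.5(443.4) = 312.2
  N₂: 2009 (inert)
  CO₂: 0 + 1(443.4) = 443.4
Total out = 111.6 + 312.2 + 2009 + 443.4 = 2876 mol.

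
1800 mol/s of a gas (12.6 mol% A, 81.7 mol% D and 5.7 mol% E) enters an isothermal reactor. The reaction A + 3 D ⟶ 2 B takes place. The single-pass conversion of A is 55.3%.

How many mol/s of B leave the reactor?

251 mol/s

A reacted = 0.553 × 226.8 = 125.4 mol/s; ν_A = −1, so ξ = 125.4/1 = 125.4 mol/s.
Outlet amounts (n = n₀ + ν ξ):
  A: 226.8 − 1(125.4) = 101.4
  D: 1471 − 3(125.4) = 1094
  B: 0 + 2(125.4) = 250.8
  E: 102.6 (inert)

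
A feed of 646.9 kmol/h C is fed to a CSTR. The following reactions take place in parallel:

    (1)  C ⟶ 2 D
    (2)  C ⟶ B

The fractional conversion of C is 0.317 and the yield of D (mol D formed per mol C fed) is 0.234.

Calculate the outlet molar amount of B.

129 kmol/h

Yield of D: 2ξ₁ / 646.9 = 0.234 → ξ₁ = 75.69 kmol/h.
Conversion of C: 1ξ₁ + 1ξ₂ = 0.317 × 646.9 = 205.1 → ξ₂ = 129.4 kmol/h.
Outlet amounts (n = n₀ + Σ ν·ξ):
  C: 646.9 − 1(75.69) − 1(129.4) = 441.8
  D: 0 + 2(75.69) = 151.4
  B: 0 + 1(129.4) = 129.4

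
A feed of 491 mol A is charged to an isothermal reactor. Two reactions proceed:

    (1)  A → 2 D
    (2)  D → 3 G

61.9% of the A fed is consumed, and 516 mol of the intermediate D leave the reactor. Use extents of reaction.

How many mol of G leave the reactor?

Conversion of A: A consumed = 1ξ₁ = 0.619 × 491 → ξ₁ = 303.9 mol.
D balance: n_D = 0 + 2ξ₁ − 1ξ₂ = 516 → ξ₂ = (2·303.9 − 516)/1 = 91.86 mol.
Outlet amounts (n = n₀ + Σ ν·ξ):
  A: 491 − 1(303.9) = 187.1
  D: 0 + 2(303.9) − 1(91.86) = 516
  G: 0 + 3(91.86) = 275.6

276 mol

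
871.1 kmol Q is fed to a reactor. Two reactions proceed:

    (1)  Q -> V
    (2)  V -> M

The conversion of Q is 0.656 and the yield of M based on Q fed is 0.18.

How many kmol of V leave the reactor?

Conversion of Q: Q consumed = 1ξ₁ = 0.656 × 871.1 → ξ₁ = 571.4 kmol.
Yield of M: 1ξ₂ / 871.1 = 0.18 → ξ₂ = 156.8 kmol.
Outlet amounts (n = n₀ + Σ ν·ξ):
  Q: 871.1 − 1(571.4) = 299.7
  V: 0 + 1(571.4) − 1(156.8) = 414.6
  M: 0 + 1(156.8) = 156.8

415 kmol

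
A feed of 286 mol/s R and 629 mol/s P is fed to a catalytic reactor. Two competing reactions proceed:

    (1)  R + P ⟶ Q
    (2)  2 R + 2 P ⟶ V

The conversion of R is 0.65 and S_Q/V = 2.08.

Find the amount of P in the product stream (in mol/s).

443 mol/s

Conversion of R: R consumed = 0.65 × 286 = 185.9 mol/s = 1ξ₁ + 2ξ₂.
Selectivity: 1ξ₁ / (1ξ₂) = 2.08 → ξ₁ = 2.08 ξ₂.
Substitute: (1·2.08 + 2) ξ₂ = 185.9 → ξ₂ = 45.56 mol/s, ξ₁ = 94.77 mol/s.
Outlet amounts (n = n₀ + Σ ν·ξ):
  R: 286 − 1(94.77) − 2(45.56) = 100.1
  P: 629 − 1(94.77) − 2(45.56) = 443.1
  Q: 0 + 1(94.77) = 94.77
  V: 0 + 1(45.56) = 45.56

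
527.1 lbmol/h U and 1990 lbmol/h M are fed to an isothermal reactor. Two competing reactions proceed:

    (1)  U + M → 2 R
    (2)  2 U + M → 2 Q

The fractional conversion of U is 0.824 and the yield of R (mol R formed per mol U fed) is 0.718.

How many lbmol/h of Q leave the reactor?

245 lbmol/h

Yield of R: 2ξ₁ / 527.1 = 0.718 → ξ₁ = 189.2 lbmol/h.
Conversion of U: 1ξ₁ + 2ξ₂ = 0.824 × 527.1 = 434.3 → ξ₂ = 122.6 lbmol/h.
Outlet amounts (n = n₀ + Σ ν·ξ):
  U: 527.1 − 1(189.2) − 2(122.6) = 92.77
  M: 1990 − 1(189.2) − 1(122.6) = 1678
  R: 0 + 2(189.2) = 378.5
  Q: 0 + 2(122.6) = 245.1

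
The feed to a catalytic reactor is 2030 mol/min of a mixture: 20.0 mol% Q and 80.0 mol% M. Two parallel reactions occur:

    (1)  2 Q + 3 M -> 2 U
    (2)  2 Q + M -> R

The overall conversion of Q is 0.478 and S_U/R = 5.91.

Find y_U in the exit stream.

Conversion of Q: Q consumed = 0.478 × 406 = 194.1 mol/min = 2ξ₁ + 2ξ₂.
Selectivity: 2ξ₁ / (1ξ₂) = 5.91 → ξ₁ = 2.955 ξ₂.
Substitute: (2·2.955 + 2) ξ₂ = 194.1 → ξ₂ = 24.53 mol/min, ξ₁ = 72.5 mol/min.
Outlet amounts (n = n₀ + Σ ν·ξ):
  Q: 406 − 2(72.5) − 2(24.53) = 211.9
  M: 1624 − 3(72.5) − 1(24.53) = 1382
  U: 0 + 2(72.5) = 145
  R: 0 + 1(24.53) = 24.53
Total out = 1763 mol/min; y_U = 145 / 1763 = 0.08223.

0.0822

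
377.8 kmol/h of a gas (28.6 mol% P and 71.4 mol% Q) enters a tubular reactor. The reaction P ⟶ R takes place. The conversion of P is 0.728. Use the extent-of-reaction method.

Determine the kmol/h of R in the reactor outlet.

78.7 kmol/h

P reacted = 0.728 × 108.1 = 78.66 kmol/h; ν_P = −1, so ξ = 78.66/1 = 78.66 kmol/h.
Outlet amounts (n = n₀ + ν ξ):
  P: 108.1 − 1(78.66) = 29.39
  R: 0 + 1(78.66) = 78.66
  Q: 269.7 (inert)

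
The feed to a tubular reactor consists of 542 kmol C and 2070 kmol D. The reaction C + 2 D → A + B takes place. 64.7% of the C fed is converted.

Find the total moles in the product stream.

C reacted = 0.647 × 542 = 350.7 kmol; ν_C = −1, so ξ = 350.7/1 = 350.7 kmol.
Outlet amounts (n = n₀ + ν ξ):
  C: 542 − 1(350.7) = 191.3
  D: 2070 − 2(350.7) = 1369
  A: 0 + 1(350.7) = 350.7
  B: 0 + 1(350.7) = 350.7
Total out = 191.3 + 1369 + 350.7 + 350.7 = 2261 kmol.

2260 kmol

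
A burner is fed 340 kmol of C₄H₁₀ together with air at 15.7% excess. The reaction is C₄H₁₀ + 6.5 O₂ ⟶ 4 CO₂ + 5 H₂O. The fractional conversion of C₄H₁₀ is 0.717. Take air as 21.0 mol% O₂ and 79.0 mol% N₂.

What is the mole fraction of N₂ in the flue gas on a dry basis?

Stoichiometric O₂ = 6.5 × 340 = 2210 kmol; O₂ fed = 2210 × 1.157 = 2557 kmol.
N₂ fed = 2557 × 79/21 = 9619 kmol.
Fuel reacted = 0.717 × 340 → ξ = 243.8 kmol.
Outlet (n = n₀ + ν ξ):
  C₄H₁₀: 340 − 1(243.8) = 96.22
  O₂: 2557 − 6.5(243.8) = 972.4
  N₂: 9619 (inert)
  CO₂: 0 + 4(243.8) = 975.1
  H₂O: 0 + 5(243.8) = 1219
Dry total = 11660 kmol; y_N₂ (dry) = 9619 / 11660 = 0.8248.

0.825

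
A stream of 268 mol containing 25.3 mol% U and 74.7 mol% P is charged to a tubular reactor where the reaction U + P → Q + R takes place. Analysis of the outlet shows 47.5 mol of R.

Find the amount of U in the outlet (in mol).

20.3 mol

For R: n = n₀ + 1ξ → 47.5 = 0 + 1ξ, giving ξ = 47.5 mol.
Outlet amounts (n = n₀ + ν ξ):
  U: 67.8 − 1(47.5) = 20.3
  P: 200.2 − 1(47.5) = 152.7
  Q: 0 + 1(47.5) = 47.5
  R: 0 + 1(47.5) = 47.5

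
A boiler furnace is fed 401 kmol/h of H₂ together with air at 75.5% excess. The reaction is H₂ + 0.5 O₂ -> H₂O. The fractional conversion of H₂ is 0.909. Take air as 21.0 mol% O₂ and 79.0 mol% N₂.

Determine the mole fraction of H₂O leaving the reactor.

Stoichiometric O₂ = 0.5 × 401 = 200.5 kmol/h; O₂ fed = 200.5 × 1.755 = 351.9 kmol/h.
N₂ fed = 351.9 × 79/21 = 1324 kmol/h.
Fuel reacted = 0.909 × 401 → ξ = 364.5 kmol/h.
Outlet (n = n₀ + ν ξ):
  H₂: 401 − 1(364.5) = 36.49
  O₂: 351.9 − 0.5(364.5) = 169.6
  N₂: 1324 (inert)
  H₂O: 0 + 1(364.5) = 364.5
Total out = 1894 kmol/h; y_H₂O = 364.5 / 1894 = 0.1924.

0.192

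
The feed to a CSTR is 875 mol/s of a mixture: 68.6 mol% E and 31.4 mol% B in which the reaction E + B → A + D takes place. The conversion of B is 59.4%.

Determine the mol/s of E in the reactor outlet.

B reacted = 0.594 × 274.8 = 163.2 mol/s; ν_B = −1, so ξ = 163.2/1 = 163.2 mol/s.
Outlet amounts (n = n₀ + ν ξ):
  E: 600.2 − 1(163.2) = 437
  B: 274.8 − 1(163.2) = 111.5
  A: 0 + 1(163.2) = 163.2
  D: 0 + 1(163.2) = 163.2

437 mol/s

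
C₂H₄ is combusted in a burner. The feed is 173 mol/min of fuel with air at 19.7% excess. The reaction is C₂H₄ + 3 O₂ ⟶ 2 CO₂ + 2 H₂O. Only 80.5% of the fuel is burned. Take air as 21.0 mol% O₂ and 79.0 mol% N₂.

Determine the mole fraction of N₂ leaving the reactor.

Stoichiometric O₂ = 3 × 173 = 519 mol/min; O₂ fed = 519 × 1.197 = 621.2 mol/min.
N₂ fed = 621.2 × 79/21 = 2337 mol/min.
Fuel reacted = 0.805 × 173 → ξ = 139.3 mol/min.
Outlet (n = n₀ + ν ξ):
  C₂H₄: 173 − 1(139.3) = 33.73
  O₂: 621.2 − 3(139.3) = 203.4
  N₂: 2337 (inert)
  CO₂: 0 + 2(139.3) = 278.5
  H₂O: 0 + 2(139.3) = 278.5
Total out = 3131 mol/min; y_N₂ = 2337 / 3131 = 0.7464.

0.746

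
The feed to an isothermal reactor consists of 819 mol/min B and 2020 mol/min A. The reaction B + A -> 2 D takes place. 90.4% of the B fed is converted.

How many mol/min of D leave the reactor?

1480 mol/min

B reacted = 0.904 × 819 = 740.4 mol/min; ν_B = −1, so ξ = 740.4/1 = 740.4 mol/min.
Outlet amounts (n = n₀ + ν ξ):
  B: 819 − 1(740.4) = 78.62
  A: 2020 − 1(740.4) = 1280
  D: 0 + 2(740.4) = 1481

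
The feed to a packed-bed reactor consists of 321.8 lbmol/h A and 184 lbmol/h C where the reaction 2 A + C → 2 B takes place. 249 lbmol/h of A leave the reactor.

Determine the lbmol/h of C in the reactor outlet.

148 lbmol/h

For A: n = n₀ − 2ξ → 249 = 321.8 − 2ξ, giving ξ = 36.4 lbmol/h.
Outlet amounts (n = n₀ + ν ξ):
  A: 321.8 − 2(36.4) = 249
  C: 184 − 1(36.4) = 147.6
  B: 0 + 2(36.4) = 72.8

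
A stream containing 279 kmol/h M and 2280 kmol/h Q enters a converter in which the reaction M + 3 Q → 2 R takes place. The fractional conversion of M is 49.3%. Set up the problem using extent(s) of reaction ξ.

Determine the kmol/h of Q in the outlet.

1870 kmol/h

M reacted = 0.493 × 279 = 137.5 kmol/h; ν_M = −1, so ξ = 137.5/1 = 137.5 kmol/h.
Outlet amounts (n = n₀ + ν ξ):
  M: 279 − 1(137.5) = 141.5
  Q: 2280 − 3(137.5) = 1867
  R: 0 + 2(137.5) = 275.1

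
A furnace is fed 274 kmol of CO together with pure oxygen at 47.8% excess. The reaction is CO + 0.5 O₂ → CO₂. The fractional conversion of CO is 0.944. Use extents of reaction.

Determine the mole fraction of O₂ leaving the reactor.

0.211

Stoichiometric O₂ = 0.5 × 274 = 137 kmol; O₂ fed = 137 × 1.478 = 202.5 kmol.
Fuel reacted = 0.944 × 274 → ξ = 258.7 kmol.
Outlet (n = n₀ + ν ξ):
  CO: 274 − 1(258.7) = 15.34
  O₂: 202.5 − 0.5(258.7) = 73.16
  CO₂: 0 + 1(258.7) = 258.7
Total out = 347.2 kmol; y_O₂ = 73.16 / 347.2 = 0.2107.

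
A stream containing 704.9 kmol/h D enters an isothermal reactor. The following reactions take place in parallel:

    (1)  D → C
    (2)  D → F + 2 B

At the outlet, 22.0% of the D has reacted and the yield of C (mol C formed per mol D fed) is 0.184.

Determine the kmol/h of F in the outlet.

Yield of C: 1ξ₁ / 704.9 = 0.184 → ξ₁ = 129.7 kmol/h.
Conversion of D: 1ξ₁ + 1ξ₂ = 0.22 × 704.9 = 155.1 → ξ₂ = 25.38 kmol/h.
Outlet amounts (n = n₀ + Σ ν·ξ):
  D: 704.9 − 1(129.7) − 1(25.38) = 549.8
  C: 0 + 1(129.7) = 129.7
  F: 0 + 1(25.38) = 25.38
  B: 0 + 2(25.38) = 50.75

25.4 kmol/h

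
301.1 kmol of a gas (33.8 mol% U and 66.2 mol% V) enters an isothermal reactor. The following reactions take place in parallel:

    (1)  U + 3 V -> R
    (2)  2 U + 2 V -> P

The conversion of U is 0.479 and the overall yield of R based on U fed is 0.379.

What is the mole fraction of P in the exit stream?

Yield of R: 1ξ₁ / 101.8 = 0.379 → ξ₁ = 38.57 kmol.
Conversion of U: 1ξ₁ + 2ξ₂ = 0.479 × 101.8 = 48.75 → ξ₂ = 5.089 kmol.
Outlet amounts (n = n₀ + Σ ν·ξ):
  U: 101.8 − 1(38.57) − 2(5.089) = 53.02
  V: 199.3 − 3(38.57) − 2(5.089) = 73.44
  R: 0 + 1(38.57) = 38.57
  P: 0 + 1(5.089) = 5.089
Total out = 170.1 kmol; y_P = 5.089 / 170.1 = 0.02991.

0.0299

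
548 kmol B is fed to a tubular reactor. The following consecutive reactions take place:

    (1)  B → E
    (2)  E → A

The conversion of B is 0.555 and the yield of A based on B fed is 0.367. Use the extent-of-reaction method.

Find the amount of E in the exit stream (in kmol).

Conversion of B: B consumed = 1ξ₁ = 0.555 × 548 → ξ₁ = 304.1 kmol.
Yield of A: 1ξ₂ / 548 = 0.367 → ξ₂ = 201.1 kmol.
Outlet amounts (n = n₀ + Σ ν·ξ):
  B: 548 − 1(304.1) = 243.9
  E: 0 + 1(304.1) − 1(201.1) = 103
  A: 0 + 1(201.1) = 201.1

103 kmol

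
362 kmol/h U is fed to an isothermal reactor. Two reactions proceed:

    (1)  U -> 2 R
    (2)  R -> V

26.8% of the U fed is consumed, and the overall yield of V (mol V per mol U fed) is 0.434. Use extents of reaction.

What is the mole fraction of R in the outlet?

0.0804

Conversion of U: U consumed = 1ξ₁ = 0.268 × 362 → ξ₁ = 97.02 kmol/h.
Yield of V: 1ξ₂ / 362 = 0.434 → ξ₂ = 157.1 kmol/h.
Outlet amounts (n = n₀ + Σ ν·ξ):
  U: 362 − 1(97.02) = 265
  R: 0 + 2(97.02) − 1(157.1) = 36.92
  V: 0 + 1(157.1) = 157.1
Total out = 459 kmol/h; y_R = 36.92 / 459 = 0.08044.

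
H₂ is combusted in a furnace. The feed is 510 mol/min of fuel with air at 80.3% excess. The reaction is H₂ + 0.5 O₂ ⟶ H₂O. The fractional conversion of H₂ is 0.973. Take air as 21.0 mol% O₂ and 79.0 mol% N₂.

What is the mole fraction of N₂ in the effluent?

Stoichiometric O₂ = 0.5 × 510 = 255 mol/min; O₂ fed = 255 × 1.803 = 459.8 mol/min.
N₂ fed = 459.8 × 79/21 = 1730 mol/min.
Fuel reacted = 0.973 × 510 → ξ = 496.2 mol/min.
Outlet (n = n₀ + ν ξ):
  H₂: 510 − 1(496.2) = 13.77
  O₂: 459.8 − 0.5(496.2) = 211.7
  N₂: 1730 (inert)
  H₂O: 0 + 1(496.2) = 496.2
Total out = 2451 mol/min; y_N₂ = 1730 / 2451 = 0.7056.

0.706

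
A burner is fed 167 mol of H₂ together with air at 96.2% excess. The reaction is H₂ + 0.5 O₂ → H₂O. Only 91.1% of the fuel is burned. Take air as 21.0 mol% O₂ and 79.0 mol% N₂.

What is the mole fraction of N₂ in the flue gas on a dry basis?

Stoichiometric O₂ = 0.5 × 167 = 83.5 mol; O₂ fed = 83.5 × 1.962 = 163.8 mol.
N₂ fed = 163.8 × 79/21 = 616.3 mol.
Fuel reacted = 0.911 × 167 → ξ = 152.1 mol.
Outlet (n = n₀ + ν ξ):
  H₂: 167 − 1(152.1) = 14.86
  O₂: 163.8 − 0.5(152.1) = 87.76
  N₂: 616.3 (inert)
  H₂O: 0 + 1(152.1) = 152.1
Dry total = 718.9 mol; y_N₂ (dry) = 616.3 / 718.9 = 0.8573.

0.857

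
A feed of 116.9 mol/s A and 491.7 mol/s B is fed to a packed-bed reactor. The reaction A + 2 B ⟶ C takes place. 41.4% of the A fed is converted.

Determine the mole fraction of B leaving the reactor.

0.772

A reacted = 0.414 × 116.9 = 48.4 mol/s; ν_A = −1, so ξ = 48.4/1 = 48.4 mol/s.
Outlet amounts (n = n₀ + ν ξ):
  A: 116.9 − 1(48.4) = 68.5
  B: 491.7 − 2(48.4) = 394.9
  C: 0 + 1(48.4) = 48.4
Total out = 511.8 mol/s; y_B = 394.9 / 511.8 = 0.7716.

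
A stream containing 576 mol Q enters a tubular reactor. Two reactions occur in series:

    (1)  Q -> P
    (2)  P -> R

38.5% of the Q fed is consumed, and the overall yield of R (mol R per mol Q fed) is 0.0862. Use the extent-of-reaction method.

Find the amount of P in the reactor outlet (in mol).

Conversion of Q: Q consumed = 1ξ₁ = 0.385 × 576 → ξ₁ = 221.8 mol.
Yield of R: 1ξ₂ / 576 = 0.0862 → ξ₂ = 49.65 mol.
Outlet amounts (n = n₀ + Σ ν·ξ):
  Q: 576 − 1(221.8) = 354.2
  P: 0 + 1(221.8) − 1(49.65) = 172.1
  R: 0 + 1(49.65) = 49.65

172 mol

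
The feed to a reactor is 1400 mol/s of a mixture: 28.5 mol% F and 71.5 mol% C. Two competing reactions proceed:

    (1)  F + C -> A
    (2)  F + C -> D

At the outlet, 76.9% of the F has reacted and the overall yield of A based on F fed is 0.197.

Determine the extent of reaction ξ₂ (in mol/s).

ξ₂ = 228 mol/s

Yield of A: 1ξ₁ / 399 = 0.197 → ξ₁ = 78.6 mol/s.
Conversion of F: 1ξ₁ + 1ξ₂ = 0.769 × 399 = 306.8 → ξ₂ = 228.2 mol/s.
Outlet amounts (n = n₀ + Σ ν·ξ):
  F: 399 − 1(78.6) − 1(228.2) = 92.17
  C: 1001 − 1(78.6) − 1(228.2) = 694.2
  A: 0 + 1(78.6) = 78.6
  D: 0 + 1(228.2) = 228.2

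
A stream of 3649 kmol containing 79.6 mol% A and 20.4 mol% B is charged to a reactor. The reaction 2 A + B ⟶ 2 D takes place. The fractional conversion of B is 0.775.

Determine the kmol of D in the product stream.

B reacted = 0.775 × 744.4 = 576.9 kmol; ν_B = −1, so ξ = 576.9/1 = 576.9 kmol.
Outlet amounts (n = n₀ + ν ξ):
  A: 2905 − 2(576.9) = 1751
  B: 744.4 − 1(576.9) = 167.5
  D: 0 + 2(576.9) = 1154

1150 kmol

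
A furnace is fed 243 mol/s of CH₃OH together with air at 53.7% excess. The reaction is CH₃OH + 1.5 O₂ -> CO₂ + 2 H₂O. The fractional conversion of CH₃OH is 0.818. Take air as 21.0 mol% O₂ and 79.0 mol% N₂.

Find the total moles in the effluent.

3010 mol/s

Stoichiometric O₂ = 1.5 × 243 = 364.5 mol/s; O₂ fed = 364.5 × 1.537 = 560.2 mol/s.
N₂ fed = 560.2 × 79/21 = 2108 mol/s.
Fuel reacted = 0.818 × 243 → ξ = 198.8 mol/s.
Outlet (n = n₀ + ν ξ):
  CH₃OH: 243 − 1(198.8) = 44.23
  O₂: 560.2 − 1.5(198.8) = 262.1
  N₂: 2108 (inert)
  CO₂: 0 + 1(198.8) = 198.8
  H₂O: 0 + 2(198.8) = 397.5
Total out = 44.23 + 262.1 + 2108 + 198.8 + 397.5 = 3010 mol/s.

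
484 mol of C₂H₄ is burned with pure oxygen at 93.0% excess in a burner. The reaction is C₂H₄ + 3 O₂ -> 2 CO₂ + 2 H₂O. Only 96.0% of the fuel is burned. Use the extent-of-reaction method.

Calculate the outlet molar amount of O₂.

Stoichiometric O₂ = 3 × 484 = 1452 mol; O₂ fed = 1452 × 1.930 = 2802 mol.
Fuel reacted = 0.96 × 484 → ξ = 464.6 mol.
Outlet (n = n₀ + ν ξ):
  C₂H₄: 484 − 1(464.6) = 19.36
  O₂: 2802 − 3(464.6) = 1408
  CO₂: 0 + 2(464.6) = 929.3
  H₂O: 0 + 2(464.6) = 929.3

1410 mol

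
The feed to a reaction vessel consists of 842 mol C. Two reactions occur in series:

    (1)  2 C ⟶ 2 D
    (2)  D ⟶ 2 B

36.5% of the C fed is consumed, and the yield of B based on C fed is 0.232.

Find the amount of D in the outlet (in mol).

Conversion of C: C consumed = 2ξ₁ = 0.365 × 842 → ξ₁ = 153.7 mol.
Yield of B: 2ξ₂ / 842 = 0.232 → ξ₂ = 97.67 mol.
Outlet amounts (n = n₀ + Σ ν·ξ):
  C: 842 − 2(153.7) = 534.7
  D: 0 + 2(153.7) − 1(97.67) = 209.7
  B: 0 + 2(97.67) = 195.3

210 mol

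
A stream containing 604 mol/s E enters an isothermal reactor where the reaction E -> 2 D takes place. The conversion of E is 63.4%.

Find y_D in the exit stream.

0.776

E reacted = 0.634 × 604 = 382.9 mol/s; ν_E = −1, so ξ = 382.9/1 = 382.9 mol/s.
Outlet amounts (n = n₀ + ν ξ):
  E: 604 − 1(382.9) = 221.1
  D: 0 + 2(382.9) = 765.9
Total out = 986.9 mol/s; y_D = 765.9 / 986.9 = 0.776.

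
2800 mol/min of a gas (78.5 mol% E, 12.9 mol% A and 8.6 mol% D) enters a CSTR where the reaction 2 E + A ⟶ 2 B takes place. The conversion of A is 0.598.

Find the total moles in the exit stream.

2580 mol/min

A reacted = 0.598 × 361.2 = 216 mol/min; ν_A = −1, so ξ = 216/1 = 216 mol/min.
Outlet amounts (n = n₀ + ν ξ):
  E: 2198 − 2(216) = 1766
  A: 361.2 − 1(216) = 145.2
  B: 0 + 2(216) = 432
  D: 240.8 (inert)
Total out = 1766 + 145.2 + 432 + 240.8 = 2584 mol/min.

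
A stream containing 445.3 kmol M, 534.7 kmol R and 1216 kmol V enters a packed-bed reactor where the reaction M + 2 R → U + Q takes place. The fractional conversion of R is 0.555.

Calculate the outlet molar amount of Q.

148 kmol

R reacted = 0.555 × 534.7 = 296.8 kmol; ν_R = −2, so ξ = 296.8/2 = 148.4 kmol.
Outlet amounts (n = n₀ + ν ξ):
  M: 445.3 − 1(148.4) = 296.9
  R: 534.7 − 2(148.4) = 237.9
  U: 0 + 1(148.4) = 148.4
  Q: 0 + 1(148.4) = 148.4
  V: 1216 (inert)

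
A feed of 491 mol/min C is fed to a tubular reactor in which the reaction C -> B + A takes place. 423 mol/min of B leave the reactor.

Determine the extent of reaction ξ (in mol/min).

ξ = 423 mol/min

For B: n = n₀ + 1ξ → 423 = 0 + 1ξ, giving ξ = 423 mol/min.
Outlet amounts (n = n₀ + ν ξ):
  C: 491 − 1(423) = 68
  B: 0 + 1(423) = 423
  A: 0 + 1(423) = 423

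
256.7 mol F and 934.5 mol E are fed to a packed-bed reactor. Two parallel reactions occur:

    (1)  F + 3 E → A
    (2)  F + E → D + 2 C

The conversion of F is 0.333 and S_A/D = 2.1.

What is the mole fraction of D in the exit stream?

Conversion of F: F consumed = 0.333 × 256.7 = 85.48 mol = 1ξ₁ + 1ξ₂.
Selectivity: 1ξ₁ / (1ξ₂) = 2.1 → ξ₁ = 2.1 ξ₂.
Substitute: (1·2.1 + 1) ξ₂ = 85.48 → ξ₂ = 27.57 mol, ξ₁ = 57.91 mol.
Outlet amounts (n = n₀ + Σ ν·ξ):
  F: 256.7 − 1(57.91) − 1(27.57) = 171.2
  E: 934.5 − 3(57.91) − 1(27.57) = 733.2
  A: 0 + 1(57.91) = 57.91
  D: 0 + 1(27.57) = 27.57
  C: 0 + 2(27.57) = 55.15
Total out = 1045 mol; y_D = 27.57 / 1045 = 0.02639.

0.0264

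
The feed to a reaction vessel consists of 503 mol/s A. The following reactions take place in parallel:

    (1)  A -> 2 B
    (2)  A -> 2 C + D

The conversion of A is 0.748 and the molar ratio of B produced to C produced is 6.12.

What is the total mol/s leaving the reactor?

932 mol/s

Conversion of A: A consumed = 0.748 × 503 = 376.2 mol/s = 1ξ₁ + 1ξ₂.
Selectivity: 2ξ₁ / (2ξ₂) = 6.12 → ξ₁ = 6.12 ξ₂.
Substitute: (1·6.12 + 1) ξ₂ = 376.2 → ξ₂ = 52.84 mol/s, ξ₁ = 323.4 mol/s.
Outlet amounts (n = n₀ + Σ ν·ξ):
  A: 503 − 1(323.4) − 1(52.84) = 126.8
  B: 0 + 2(323.4) = 646.8
  C: 0 + 2(52.84) = 105.7
  D: 0 + 1(52.84) = 52.84
Total out = 126.8 + 646.8 + 105.7 + 52.84 = 932.1 mol/s.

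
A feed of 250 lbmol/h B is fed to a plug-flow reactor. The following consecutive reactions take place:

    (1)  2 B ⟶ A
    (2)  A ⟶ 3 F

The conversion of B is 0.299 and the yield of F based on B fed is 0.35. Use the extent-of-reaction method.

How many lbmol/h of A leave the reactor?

8.21 lbmol/h

Conversion of B: B consumed = 2ξ₁ = 0.299 × 250 → ξ₁ = 37.38 lbmol/h.
Yield of F: 3ξ₂ / 250 = 0.35 → ξ₂ = 29.17 lbmol/h.
Outlet amounts (n = n₀ + Σ ν·ξ):
  B: 250 − 2(37.38) = 175.2
  A: 0 + 1(37.38) − 1(29.17) = 8.208
  F: 0 + 3(29.17) = 87.5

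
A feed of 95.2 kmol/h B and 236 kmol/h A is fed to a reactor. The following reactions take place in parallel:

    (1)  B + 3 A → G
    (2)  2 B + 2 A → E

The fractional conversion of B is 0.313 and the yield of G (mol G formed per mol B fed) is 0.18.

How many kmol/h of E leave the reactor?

Yield of G: 1ξ₁ / 95.2 = 0.18 → ξ₁ = 17.14 kmol/h.
Conversion of B: 1ξ₁ + 2ξ₂ = 0.313 × 95.2 = 29.8 → ξ₂ = 6.331 kmol/h.
Outlet amounts (n = n₀ + Σ ν·ξ):
  B: 95.2 − 1(17.14) − 2(6.331) = 65.4
  A: 236 − 3(17.14) − 2(6.331) = 171.9
  G: 0 + 1(17.14) = 17.14
  E: 0 + 1(6.331) = 6.331

6.33 kmol/h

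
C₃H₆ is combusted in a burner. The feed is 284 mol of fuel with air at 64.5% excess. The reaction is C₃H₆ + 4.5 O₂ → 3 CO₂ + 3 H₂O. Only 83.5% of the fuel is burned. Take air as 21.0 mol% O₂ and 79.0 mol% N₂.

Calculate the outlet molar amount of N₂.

7910 mol

Stoichiometric O₂ = 4.5 × 284 = 1278 mol; O₂ fed = 1278 × 1.645 = 2102 mol.
N₂ fed = 2102 × 79/21 = 7909 mol.
Fuel reacted = 0.835 × 284 → ξ = 237.1 mol.
Outlet (n = n₀ + ν ξ):
  C₃H₆: 284 − 1(237.1) = 46.86
  O₂: 2102 − 4.5(237.1) = 1035
  N₂: 7909 (inert)
  CO₂: 0 + 3(237.1) = 711.4
  H₂O: 0 + 3(237.1) = 711.4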